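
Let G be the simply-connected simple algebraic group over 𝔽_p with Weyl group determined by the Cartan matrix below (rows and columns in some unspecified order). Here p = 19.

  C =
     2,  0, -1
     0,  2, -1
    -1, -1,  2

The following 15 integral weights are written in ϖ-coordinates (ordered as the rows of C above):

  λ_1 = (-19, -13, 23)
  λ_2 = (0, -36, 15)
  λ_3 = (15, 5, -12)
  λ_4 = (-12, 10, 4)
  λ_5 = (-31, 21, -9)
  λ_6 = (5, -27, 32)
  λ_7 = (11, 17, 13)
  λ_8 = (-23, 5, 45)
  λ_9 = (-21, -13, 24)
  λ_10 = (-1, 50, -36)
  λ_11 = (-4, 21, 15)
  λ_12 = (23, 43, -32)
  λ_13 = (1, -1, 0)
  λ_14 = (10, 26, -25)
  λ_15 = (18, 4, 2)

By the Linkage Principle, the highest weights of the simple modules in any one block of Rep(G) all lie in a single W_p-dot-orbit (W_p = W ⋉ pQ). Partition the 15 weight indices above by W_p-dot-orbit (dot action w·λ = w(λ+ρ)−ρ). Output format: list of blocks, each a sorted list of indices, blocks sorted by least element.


Root system A_3: the 3×3 matrix C matches after relabeling.

Each λ_j+ρ reduced to Ā_19; 3-tuples below use C's row order:

  [1] (7, 1, 6);  [2] (2, 0, 1);  [3] (5, 5, 6);  [4] (5, 5, 6);  [5] (11, 3, 0);  [6] (7, 1, 6);  [7] (7, 1, 6);  [8] (5, 5, 6);  [9] (7, 1, 6);  [10] (13, 0, 3);  [11] (13, 0, 3);  [12] (7, 1, 6);  [13] (2, 0, 1);  [14] (5, 5, 6);  [15] (11, 3, 0)

Partition of {1..15} into 5 W_19-dot-orbits:

[[1, 6, 7, 9, 12], [2, 13], [3, 4, 8, 14], [5, 15], [10, 11]]


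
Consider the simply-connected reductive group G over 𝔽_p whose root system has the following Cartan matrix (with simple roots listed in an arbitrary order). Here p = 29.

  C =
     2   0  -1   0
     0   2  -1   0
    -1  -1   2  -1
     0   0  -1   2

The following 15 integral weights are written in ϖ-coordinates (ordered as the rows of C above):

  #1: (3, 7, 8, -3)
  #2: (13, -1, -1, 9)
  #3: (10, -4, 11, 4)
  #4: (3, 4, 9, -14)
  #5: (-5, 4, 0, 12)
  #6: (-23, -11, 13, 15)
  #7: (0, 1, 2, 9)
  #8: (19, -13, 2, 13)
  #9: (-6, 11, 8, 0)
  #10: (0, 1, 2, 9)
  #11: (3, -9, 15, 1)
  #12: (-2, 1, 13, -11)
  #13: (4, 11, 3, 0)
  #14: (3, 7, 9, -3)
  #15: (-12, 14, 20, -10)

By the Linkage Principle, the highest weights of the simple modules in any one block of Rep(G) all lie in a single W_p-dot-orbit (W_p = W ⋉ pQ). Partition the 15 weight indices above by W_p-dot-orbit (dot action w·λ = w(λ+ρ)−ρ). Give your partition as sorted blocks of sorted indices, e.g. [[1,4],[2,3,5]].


Dynkin diagram of C (from the 6 off-diagonal −1 entries): D_4.

Ā_29 reps of the 15 weights (D_4, coords as presented):

  1: (4, 8, 7, 2) · 2: (14, 0, 0, 10) · 3: (11, 3, 1, 5) · 4: (1, 2, 3, 10) · 5: (1, 2, 3, 10) · 6: (4, 8, 7, 2) · 7: (1, 2, 3, 10) · 8: (11, 3, 1, 5) · 9: (5, 12, 4, 1) · 10: (1, 2, 3, 10) · 11: (4, 8, 7, 2) · 12: (1, 2, 3, 10) · 13: (5, 12, 4, 1) · 14: (4, 8, 7, 2) · 15: (4, 8, 7, 2)

5 distinct reps among the 15 weights ⇒ 5 W_29-linkage classes:

[[1, 6, 11, 14, 15], [2], [3, 8], [4, 5, 7, 10, 12], [9, 13]]


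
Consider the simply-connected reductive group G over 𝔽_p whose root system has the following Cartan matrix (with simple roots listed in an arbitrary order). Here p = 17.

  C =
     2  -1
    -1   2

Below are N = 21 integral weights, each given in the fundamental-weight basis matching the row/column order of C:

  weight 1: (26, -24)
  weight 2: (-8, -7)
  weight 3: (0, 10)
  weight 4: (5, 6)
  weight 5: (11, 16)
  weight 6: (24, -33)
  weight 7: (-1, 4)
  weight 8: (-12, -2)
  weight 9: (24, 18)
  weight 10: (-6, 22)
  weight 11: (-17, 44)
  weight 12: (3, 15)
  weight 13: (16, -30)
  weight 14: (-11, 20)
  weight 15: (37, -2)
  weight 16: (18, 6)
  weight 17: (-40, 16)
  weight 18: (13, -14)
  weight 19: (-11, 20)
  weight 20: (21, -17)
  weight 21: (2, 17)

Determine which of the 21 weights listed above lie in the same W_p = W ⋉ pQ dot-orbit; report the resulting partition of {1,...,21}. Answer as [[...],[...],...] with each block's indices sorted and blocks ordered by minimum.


Type A_2, rank 2, |W|=6; reorder rows/cols to standard.

Ā_17 reps of the 21 weights (A_2, coords as presented):

  λ_1 → (6, 7) · λ_2 → (6, 7) · λ_3 → (1, 11) · λ_4 → (6, 7) · λ_5 → (0, 5) · λ_6 → (8, 2) · λ_7 → (0, 5) · λ_8 → (1, 11) · λ_9 → (8, 2) · λ_10 → (1, 11) · λ_11 → (1, 11) · λ_12 → (1, 13) · λ_13 → (0, 5) · λ_14 → (6, 7) · λ_15 → (1, 13) · λ_16 → (8, 2) · λ_17 → (0, 5) · λ_18 → (1, 13) · λ_19 → (6, 7) · λ_20 → (1, 11) · λ_21 → (1, 13)

Linkage partition of the 21 weights (5 classes, p=17):

[[1, 2, 4, 14, 19], [3, 8, 10, 11, 20], [5, 7, 13, 17], [6, 9, 16], [12, 15, 18, 21]]


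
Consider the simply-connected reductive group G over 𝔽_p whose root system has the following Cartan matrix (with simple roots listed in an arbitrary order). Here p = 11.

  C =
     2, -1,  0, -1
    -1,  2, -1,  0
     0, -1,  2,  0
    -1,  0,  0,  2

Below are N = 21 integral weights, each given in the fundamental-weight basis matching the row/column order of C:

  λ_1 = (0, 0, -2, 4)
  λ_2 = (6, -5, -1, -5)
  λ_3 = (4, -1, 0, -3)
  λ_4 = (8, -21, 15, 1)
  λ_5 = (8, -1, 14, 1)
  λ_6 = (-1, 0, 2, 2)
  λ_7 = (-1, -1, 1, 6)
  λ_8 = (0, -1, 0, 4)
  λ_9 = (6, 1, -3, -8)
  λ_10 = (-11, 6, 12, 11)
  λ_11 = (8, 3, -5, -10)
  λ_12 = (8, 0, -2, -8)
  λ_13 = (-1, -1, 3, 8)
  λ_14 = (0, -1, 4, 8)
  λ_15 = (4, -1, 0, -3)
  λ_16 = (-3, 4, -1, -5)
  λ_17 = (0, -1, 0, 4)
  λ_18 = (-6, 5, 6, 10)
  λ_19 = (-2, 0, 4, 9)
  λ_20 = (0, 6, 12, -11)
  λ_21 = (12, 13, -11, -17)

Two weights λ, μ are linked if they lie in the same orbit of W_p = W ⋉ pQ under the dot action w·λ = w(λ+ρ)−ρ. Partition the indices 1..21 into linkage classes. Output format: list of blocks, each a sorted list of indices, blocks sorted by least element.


Root system A_4: the 4×4 matrix C matches after relabeling.

Each λ_j+ρ reduced to Ā_11; 4-tuples below use C's row order:

  1: (1, 0, 1, 5) · 2: (0, 1, 3, 3) · 3: (3, 0, 1, 2) · 4: (2, 0, 5, 0) · 5: (0, 0, 2, 7) · 6: (0, 1, 3, 3) · 7: (0, 0, 2, 7) · 8: (1, 0, 1, 5) · 9: (0, 0, 2, 7) · 10: (2, 0, 1, 7) · 11: (0, 0, 2, 7) · 12: (2, 0, 1, 7) · 13: (0, 0, 2, 7) · 14: (1, 0, 1, 5) · 15: (3, 0, 1, 2) · 16: (3, 0, 1, 2) · 17: (1, 0, 1, 5) · 18: (3, 0, 1, 2) · 19: (1, 0, 1, 5) · 20: (2, 0, 1, 7) · 21: (3, 0, 1, 2)

The 21 indices split into 6 linkage classes (same alcove rep ⇔ same W_11-dot-orbit):

[[1, 8, 14, 17, 19], [2, 6], [3, 15, 16, 18, 21], [4], [5, 7, 9, 11, 13], [10, 12, 20]]


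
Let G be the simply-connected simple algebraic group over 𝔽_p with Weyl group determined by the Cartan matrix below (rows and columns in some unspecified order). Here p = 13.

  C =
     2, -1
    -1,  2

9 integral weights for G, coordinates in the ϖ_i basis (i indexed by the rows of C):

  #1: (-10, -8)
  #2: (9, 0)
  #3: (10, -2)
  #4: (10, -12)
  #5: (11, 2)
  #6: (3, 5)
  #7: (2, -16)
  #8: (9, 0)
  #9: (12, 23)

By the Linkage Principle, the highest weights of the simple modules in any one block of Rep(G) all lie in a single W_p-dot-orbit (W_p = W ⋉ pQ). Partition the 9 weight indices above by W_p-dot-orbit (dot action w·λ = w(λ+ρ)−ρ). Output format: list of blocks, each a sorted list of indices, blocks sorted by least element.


Type A_2, rank 2, |W|=6; reorder rows/cols to standard.

λ_j+ρ reflected into Ā_13 (⟨·,θ^∨⟩≤13); 2-tuples as given:

    λ_1+ρ ↦ (4, 6)
    λ_2+ρ ↦ (10, 1)
    λ_3+ρ ↦ (10, 1)
    λ_4+ρ ↦ (0, 11)
    λ_5+ρ ↦ (10, 1)
    λ_6+ρ ↦ (4, 6)
    λ_7+ρ ↦ (10, 1)
    λ_8+ρ ↦ (10, 1)
    λ_9+ρ ↦ (0, 11)

Grouping the 9 weights by Ā_13-representative: 3 linkage classes.

[[1, 6], [2, 3, 5, 7, 8], [4, 9]]


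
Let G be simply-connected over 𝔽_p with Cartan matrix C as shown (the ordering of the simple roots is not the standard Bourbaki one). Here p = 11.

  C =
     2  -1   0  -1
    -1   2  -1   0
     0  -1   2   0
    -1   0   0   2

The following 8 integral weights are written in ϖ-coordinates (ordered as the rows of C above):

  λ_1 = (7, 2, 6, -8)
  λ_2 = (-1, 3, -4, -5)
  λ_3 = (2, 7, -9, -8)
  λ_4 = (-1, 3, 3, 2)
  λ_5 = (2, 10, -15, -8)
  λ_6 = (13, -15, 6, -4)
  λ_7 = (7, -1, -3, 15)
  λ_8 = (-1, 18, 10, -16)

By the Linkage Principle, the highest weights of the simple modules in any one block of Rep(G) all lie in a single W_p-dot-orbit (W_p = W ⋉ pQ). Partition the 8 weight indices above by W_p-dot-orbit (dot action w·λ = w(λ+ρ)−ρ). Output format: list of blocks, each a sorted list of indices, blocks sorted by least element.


Dynkin diagram of C (from the 6 off-diagonal −1 entries): A_4.

λ_j+ρ reflected into Ā_11 (⟨·,θ^∨⟩≤11); 4-tuples as given:

  λ_1 → (1, 3, 0, 0) · λ_2 → (1, 3, 0, 0) · λ_3 → (0, 4, 4, 3) · λ_4 → (0, 4, 4, 3) · λ_5 → (0, 4, 4, 3) · λ_6 → (0, 4, 4, 3) · λ_7 → (3, 6, 0, 0) · λ_8 → (0, 4, 4, 3)

The 8 indices split into 3 linkage classes (same alcove rep ⇔ same W_11-dot-orbit):

[[1, 2], [3, 4, 5, 6, 8], [7]]


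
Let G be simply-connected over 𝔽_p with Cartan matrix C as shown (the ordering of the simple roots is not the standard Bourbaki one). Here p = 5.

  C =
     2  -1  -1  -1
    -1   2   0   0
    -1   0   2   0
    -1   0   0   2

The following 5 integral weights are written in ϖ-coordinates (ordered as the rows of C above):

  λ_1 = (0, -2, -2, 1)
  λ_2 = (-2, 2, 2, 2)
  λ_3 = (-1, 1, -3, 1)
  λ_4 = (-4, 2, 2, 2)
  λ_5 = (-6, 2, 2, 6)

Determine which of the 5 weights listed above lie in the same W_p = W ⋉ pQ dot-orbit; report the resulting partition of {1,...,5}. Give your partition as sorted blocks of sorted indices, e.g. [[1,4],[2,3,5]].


D_4 Cartan matrix, 4 simple roots permuted; ρ=(1,1,1,1).

Alcove-folded reps (p=5, 5 weights, presented ϖ-order):

  1: (1, 0, 0, 1);  2: (2, 0, 0, 0);  3: (2, 0, 0, 0);  4: (2, 0, 0, 0);  5: (2, 0, 0, 0)

2 distinct reps among the 5 weights ⇒ 2 W_5-linkage classes:

[[1], [2, 3, 4, 5]]


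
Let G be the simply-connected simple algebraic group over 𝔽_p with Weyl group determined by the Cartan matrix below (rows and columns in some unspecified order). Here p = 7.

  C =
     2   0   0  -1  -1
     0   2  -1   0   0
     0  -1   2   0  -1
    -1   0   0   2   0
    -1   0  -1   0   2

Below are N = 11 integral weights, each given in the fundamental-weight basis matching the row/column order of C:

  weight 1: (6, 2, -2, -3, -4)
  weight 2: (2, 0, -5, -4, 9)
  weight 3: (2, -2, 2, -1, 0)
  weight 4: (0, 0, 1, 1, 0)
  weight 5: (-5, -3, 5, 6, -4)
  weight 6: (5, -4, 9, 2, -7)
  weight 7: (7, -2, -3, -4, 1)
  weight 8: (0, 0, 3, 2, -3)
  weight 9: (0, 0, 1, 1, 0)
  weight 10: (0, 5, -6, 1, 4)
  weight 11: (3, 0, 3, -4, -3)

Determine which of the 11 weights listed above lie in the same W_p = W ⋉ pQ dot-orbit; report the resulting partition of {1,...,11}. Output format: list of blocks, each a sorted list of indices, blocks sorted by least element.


Root system A_5: the 5×5 matrix C matches after relabeling.

W_7-reps of the 11 weights in Ā_7 (same 5-coord order as C):

  λ_1 → (1, 1, 2, 2, 1)
  λ_2 → (3, 1, 2, 0, 1)
  λ_3 → (3, 1, 2, 0, 1)
  λ_4 → (1, 1, 2, 2, 1)
  λ_5 → (3, 1, 2, 0, 1)
  λ_6 → (3, 1, 2, 0, 1)
  λ_7 → (4, 0, 1, 0, 0)
  λ_8 → (1, 1, 2, 2, 1)
  λ_9 → (1, 1, 2, 2, 1)
  λ_10 → (1, 1, 4, 0, 0)
  λ_11 → (1, 1, 2, 2, 1)

4 distinct reps among the 11 weights ⇒ 4 W_7-linkage classes:

[[1, 4, 8, 9, 11], [2, 3, 5, 6], [7], [10]]


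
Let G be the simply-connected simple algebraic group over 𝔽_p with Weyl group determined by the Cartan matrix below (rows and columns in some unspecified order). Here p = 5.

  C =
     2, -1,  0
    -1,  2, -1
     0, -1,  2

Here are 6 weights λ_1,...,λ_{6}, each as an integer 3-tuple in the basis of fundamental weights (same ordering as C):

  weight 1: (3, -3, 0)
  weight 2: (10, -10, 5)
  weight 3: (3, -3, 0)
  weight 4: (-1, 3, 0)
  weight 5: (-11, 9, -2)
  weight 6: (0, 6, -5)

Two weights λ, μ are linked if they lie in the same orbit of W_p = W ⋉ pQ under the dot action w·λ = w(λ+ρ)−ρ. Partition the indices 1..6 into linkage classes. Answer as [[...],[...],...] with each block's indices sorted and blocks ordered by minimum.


Cartan matrix: type A_3 (|W|=24); un-permuting the 3 rows.

Alcove-folded reps (p=5, 6 weights, presented ϖ-order):

  λ_1+ρ ↦ (2, 1, 1);  λ_2+ρ ↦ (2, 1, 1);  λ_3+ρ ↦ (2, 1, 1);  λ_4+ρ ↦ (0, 4, 1);  λ_5+ρ ↦ (0, 4, 1);  λ_6+ρ ↦ (2, 1, 1)

The 6 indices split into 2 linkage classes (same alcove rep ⇔ same W_5-dot-orbit):

[[1, 2, 3, 6], [4, 5]]


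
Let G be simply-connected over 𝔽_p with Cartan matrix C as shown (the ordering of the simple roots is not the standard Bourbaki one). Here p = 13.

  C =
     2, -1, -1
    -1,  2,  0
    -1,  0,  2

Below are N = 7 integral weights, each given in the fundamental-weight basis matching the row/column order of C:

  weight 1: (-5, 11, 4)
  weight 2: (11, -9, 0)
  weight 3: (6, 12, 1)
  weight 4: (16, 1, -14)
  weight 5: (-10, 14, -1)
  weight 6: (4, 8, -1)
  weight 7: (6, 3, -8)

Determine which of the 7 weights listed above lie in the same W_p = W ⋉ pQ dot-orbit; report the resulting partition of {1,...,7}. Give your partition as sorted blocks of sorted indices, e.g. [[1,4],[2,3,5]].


Type A_3, rank 3, |W|=24; reorder rows/cols to standard.

W_13-reps of the 7 weights in Ā_13 (same 3-coord order as C):

  λ_1 → (4, 8, 1)
  λ_2 → (4, 8, 1)
  λ_3 → (0, 4, 7)
  λ_4 → (0, 4, 7)
  λ_5 → (0, 4, 7)
  λ_6 → (4, 8, 1)
  λ_7 → (0, 4, 7)

Grouping the 7 weights by Ā_13-representative: 2 linkage classes.

[[1, 2, 6], [3, 4, 5, 7]]


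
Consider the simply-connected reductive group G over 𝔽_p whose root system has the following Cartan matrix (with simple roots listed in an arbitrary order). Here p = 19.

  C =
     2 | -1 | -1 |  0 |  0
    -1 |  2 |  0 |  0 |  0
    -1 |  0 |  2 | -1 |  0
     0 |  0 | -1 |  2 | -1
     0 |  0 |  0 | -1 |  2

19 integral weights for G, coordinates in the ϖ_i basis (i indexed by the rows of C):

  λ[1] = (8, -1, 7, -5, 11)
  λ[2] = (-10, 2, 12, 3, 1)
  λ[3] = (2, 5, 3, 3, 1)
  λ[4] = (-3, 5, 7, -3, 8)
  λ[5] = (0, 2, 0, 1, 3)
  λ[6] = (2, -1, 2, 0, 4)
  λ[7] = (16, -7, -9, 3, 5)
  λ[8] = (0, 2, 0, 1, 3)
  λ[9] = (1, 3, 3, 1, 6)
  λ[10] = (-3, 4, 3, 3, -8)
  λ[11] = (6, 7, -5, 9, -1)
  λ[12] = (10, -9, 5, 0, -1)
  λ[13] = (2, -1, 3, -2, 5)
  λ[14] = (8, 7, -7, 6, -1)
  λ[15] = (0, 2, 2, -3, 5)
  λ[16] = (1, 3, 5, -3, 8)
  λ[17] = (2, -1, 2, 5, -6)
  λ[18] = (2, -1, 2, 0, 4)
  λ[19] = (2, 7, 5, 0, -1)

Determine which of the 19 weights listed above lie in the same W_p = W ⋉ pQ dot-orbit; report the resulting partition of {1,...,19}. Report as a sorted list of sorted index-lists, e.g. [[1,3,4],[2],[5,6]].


A_5 Cartan matrix, 5 simple roots permuted; ρ=(1,1,1,1,1).

Each λ_j+ρ reduced to Ā_19; 5-tuples below use C's row order:

  1: (3, 6, 4, 4, 2) · 2: (3, 6, 4, 4, 2) · 3: (3, 6, 4, 4, 2) · 4: (2, 4, 4, 2, 7) · 5: (1, 3, 1, 2, 4) · 6: (3, 0, 3, 1, 5) · 7: (3, 6, 4, 4, 2) · 8: (1, 3, 1, 2, 4) · 9: (2, 4, 4, 2, 7) · 10: (1, 3, 1, 2, 4) · 11: (3, 6, 4, 4, 2) · 12: (3, 8, 6, 1, 0) · 13: (3, 0, 3, 1, 5) · 14: (3, 8, 6, 1, 0) · 15: (1, 3, 1, 2, 4) · 16: (2, 4, 4, 2, 7) · 17: (3, 0, 3, 1, 5) · 18: (3, 0, 3, 1, 5) · 19: (3, 8, 6, 1, 0)

5 distinct reps among the 19 weights ⇒ 5 W_19-linkage classes:

[[1, 2, 3, 7, 11], [4, 9, 16], [5, 8, 10, 15], [6, 13, 17, 18], [12, 14, 19]]


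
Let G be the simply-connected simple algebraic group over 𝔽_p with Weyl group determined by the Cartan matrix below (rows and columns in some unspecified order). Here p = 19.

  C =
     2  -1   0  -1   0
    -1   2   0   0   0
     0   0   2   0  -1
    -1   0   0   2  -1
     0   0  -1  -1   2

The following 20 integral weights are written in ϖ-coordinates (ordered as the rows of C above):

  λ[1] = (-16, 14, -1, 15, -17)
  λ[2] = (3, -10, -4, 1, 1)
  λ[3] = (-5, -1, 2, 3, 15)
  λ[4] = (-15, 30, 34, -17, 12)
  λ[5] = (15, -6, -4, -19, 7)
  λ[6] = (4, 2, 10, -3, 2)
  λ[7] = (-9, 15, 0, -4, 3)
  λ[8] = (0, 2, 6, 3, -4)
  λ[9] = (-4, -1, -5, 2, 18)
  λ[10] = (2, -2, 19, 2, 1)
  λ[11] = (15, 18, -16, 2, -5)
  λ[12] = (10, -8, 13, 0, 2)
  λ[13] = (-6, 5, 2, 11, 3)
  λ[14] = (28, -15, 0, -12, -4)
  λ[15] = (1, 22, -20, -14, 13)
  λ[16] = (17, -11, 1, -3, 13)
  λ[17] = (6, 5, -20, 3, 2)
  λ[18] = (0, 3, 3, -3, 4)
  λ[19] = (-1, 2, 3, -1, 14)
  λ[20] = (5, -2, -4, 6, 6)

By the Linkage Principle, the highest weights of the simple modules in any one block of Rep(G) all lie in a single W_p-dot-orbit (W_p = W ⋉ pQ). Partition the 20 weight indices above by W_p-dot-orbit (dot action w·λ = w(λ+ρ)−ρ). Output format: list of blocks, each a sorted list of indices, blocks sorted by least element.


Cartan matrix: type A_5 (|W|=720); un-permuting the 5 rows.

Ā_19 reps of the 20 weights (A_5, coords as presented):

  λ_1 → (0, 0, 1, 0, 15) · λ_2 → (1, 4, 1, 1, 2) · λ_3 → (0, 0, 1, 0, 15) · λ_4 → (3, 2, 10, 2, 1) · λ_5 → (3, 2, 10, 2, 1) · λ_6 → (3, 2, 10, 2, 1) · λ_7 → (3, 5, 6, 1, 1) · λ_8 → (1, 3, 4, 1, 3) · λ_9 → (0, 0, 1, 0, 15) · λ_10 → (3, 2, 10, 2, 1) · λ_11 → (0, 0, 1, 0, 15) · λ_12 → (1, 3, 4, 1, 3) · λ_13 → (5, 0, 2, 7, 4) · λ_14 → (1, 4, 1, 1, 2) · λ_15 → (5, 0, 2, 7, 4) · λ_16 → (3, 2, 10, 2, 1) · λ_17 → (5, 0, 2, 7, 4) · λ_18 → (1, 3, 4, 1, 3) · λ_19 → (0, 0, 1, 0, 15) · λ_20 → (5, 0, 2, 7, 4)

These 20 weights hit 6 W_19-dot-orbits; sizes (5, 2, 5, 1, 3, 4):

[[1, 3, 9, 11, 19], [2, 14], [4, 5, 6, 10, 16], [7], [8, 12, 18], [13, 15, 17, 20]]


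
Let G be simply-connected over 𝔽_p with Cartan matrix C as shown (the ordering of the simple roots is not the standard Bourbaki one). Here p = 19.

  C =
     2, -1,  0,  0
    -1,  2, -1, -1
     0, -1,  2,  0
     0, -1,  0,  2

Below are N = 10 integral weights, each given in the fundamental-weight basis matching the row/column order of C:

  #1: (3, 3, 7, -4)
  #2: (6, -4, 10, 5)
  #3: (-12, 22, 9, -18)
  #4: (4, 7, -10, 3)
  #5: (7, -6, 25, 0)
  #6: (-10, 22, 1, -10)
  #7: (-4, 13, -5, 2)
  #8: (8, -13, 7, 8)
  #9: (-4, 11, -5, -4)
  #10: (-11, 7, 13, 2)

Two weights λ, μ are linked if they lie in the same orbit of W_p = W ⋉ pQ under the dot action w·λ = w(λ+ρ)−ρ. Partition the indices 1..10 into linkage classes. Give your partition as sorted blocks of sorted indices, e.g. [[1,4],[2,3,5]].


Dynkin diagram of C (from the 6 off-diagonal −1 entries): D_4.

Folding the 10 weights λ_j+ρ into Ā_19 (reps in the given 4-coord order):

  [1] (4, 1, 8, 3)
  [2] (4, 1, 8, 3)
  [3] (3, 2, 4, 3)
  [4] (4, 1, 8, 3)
  [5] (4, 1, 8, 3)
  [6] (3, 2, 4, 3)
  [7] (3, 2, 4, 3)
  [8] (3, 2, 4, 3)
  [9] (3, 2, 4, 3)
  [10] (4, 1, 8, 3)

Partition of {1..10} into 2 W_19-dot-orbits:

[[1, 2, 4, 5, 10], [3, 6, 7, 8, 9]]


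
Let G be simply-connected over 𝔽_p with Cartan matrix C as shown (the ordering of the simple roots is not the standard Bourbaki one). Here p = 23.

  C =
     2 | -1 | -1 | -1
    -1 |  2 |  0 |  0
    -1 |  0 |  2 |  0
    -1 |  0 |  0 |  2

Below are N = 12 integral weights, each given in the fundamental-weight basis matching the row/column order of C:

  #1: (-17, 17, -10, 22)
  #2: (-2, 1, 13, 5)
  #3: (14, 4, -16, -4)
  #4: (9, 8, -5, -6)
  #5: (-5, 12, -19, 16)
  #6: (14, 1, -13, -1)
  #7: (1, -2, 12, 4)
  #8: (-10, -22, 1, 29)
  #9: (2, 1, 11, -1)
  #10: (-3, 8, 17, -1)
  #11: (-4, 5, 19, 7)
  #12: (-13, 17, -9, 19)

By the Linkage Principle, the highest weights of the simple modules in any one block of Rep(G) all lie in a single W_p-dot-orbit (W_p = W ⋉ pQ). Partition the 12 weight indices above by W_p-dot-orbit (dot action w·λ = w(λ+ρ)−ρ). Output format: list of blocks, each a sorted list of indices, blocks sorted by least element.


Dynkin diagram of C (from the 6 off-diagonal −1 entries): D_4.

Alcove-folded reps (p=23, 12 weights, presented ϖ-order):

    [1] (2, 5, 14, 0)
    [2] (1, 1, 13, 5)
    [3] (3, 2, 12, 0)
    [4] (1, 9, 4, 5)
    [5] (1, 9, 4, 5)
    [6] (3, 2, 12, 0)
    [7] (1, 1, 13, 5)
    [8] (2, 5, 14, 0)
    [9] (3, 2, 12, 0)
    [10] (2, 5, 14, 0)
    [11] (3, 2, 12, 0)
    [12] (3, 2, 12, 0)

These 12 weights hit 4 W_23-dot-orbits; sizes (3, 2, 5, 2):

[[1, 8, 10], [2, 7], [3, 6, 9, 11, 12], [4, 5]]


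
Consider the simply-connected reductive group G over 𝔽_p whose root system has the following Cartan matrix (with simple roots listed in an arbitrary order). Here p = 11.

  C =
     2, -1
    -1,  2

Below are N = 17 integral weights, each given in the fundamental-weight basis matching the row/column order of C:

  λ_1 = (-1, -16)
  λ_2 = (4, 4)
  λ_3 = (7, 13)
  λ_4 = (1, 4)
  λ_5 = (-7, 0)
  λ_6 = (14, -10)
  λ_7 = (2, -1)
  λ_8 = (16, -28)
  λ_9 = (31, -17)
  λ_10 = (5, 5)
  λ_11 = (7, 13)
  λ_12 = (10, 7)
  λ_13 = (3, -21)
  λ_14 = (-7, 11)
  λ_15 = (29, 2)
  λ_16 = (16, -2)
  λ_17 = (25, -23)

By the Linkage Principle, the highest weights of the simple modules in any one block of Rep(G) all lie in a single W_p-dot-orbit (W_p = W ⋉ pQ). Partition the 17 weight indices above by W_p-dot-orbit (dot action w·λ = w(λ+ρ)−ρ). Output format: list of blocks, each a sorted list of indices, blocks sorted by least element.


Cartan matrix: type A_2 (|W|=6); un-permuting the 2 rows.

λ_j+ρ reflected into Ā_11 (⟨·,θ^∨⟩≤11); 2-tuples as given:

  1: (7, 4)
  2: (5, 5)
  3: (3, 0)
  4: (2, 5)
  5: (1, 5)
  6: (2, 5)
  7: (3, 0)
  8: (1, 5)
  9: (5, 5)
  10: (5, 5)
  11: (3, 0)
  12: (3, 0)
  13: (2, 5)
  14: (5, 5)
  15: (3, 0)
  16: (5, 5)
  17: (7, 4)

These 17 weights hit 5 W_11-dot-orbits; sizes (2, 5, 5, 3, 2):

[[1, 17], [2, 9, 10, 14, 16], [3, 7, 11, 12, 15], [4, 6, 13], [5, 8]]


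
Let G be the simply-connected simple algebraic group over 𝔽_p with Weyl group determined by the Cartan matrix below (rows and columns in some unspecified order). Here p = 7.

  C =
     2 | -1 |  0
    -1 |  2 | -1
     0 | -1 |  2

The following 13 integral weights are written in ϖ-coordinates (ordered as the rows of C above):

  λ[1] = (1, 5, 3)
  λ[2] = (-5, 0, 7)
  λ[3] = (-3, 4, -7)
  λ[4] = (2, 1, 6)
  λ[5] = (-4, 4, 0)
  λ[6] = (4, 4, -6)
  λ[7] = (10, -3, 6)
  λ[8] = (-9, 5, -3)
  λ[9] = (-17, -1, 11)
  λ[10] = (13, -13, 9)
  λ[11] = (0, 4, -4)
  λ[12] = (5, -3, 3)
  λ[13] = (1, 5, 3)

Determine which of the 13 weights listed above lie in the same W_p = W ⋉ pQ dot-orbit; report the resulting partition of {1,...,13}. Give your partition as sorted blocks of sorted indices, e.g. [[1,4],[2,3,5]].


Type A_3, rank 3, |W|=24; reorder rows/cols to standard.

Each λ_j+ρ reduced to Ā_7; 3-tuples below use C's row order:

  λ_1+ρ ↦ (3, 2, 1)
  λ_2+ρ ↦ (1, 2, 3)
  λ_3+ρ ↦ (1, 2, 3)
  λ_4+ρ ↦ (2, 0, 2)
  λ_5+ρ ↦ (3, 2, 1)
  λ_6+ρ ↦ (2, 0, 2)
  λ_7+ρ ↦ (2, 0, 2)
  λ_8+ρ ↦ (3, 2, 1)
  λ_9+ρ ↦ (2, 0, 2)
  λ_10+ρ ↦ (2, 0, 2)
  λ_11+ρ ↦ (1, 2, 3)
  λ_12+ρ ↦ (3, 2, 1)
  λ_13+ρ ↦ (3, 2, 1)

3 distinct reps among the 13 weights ⇒ 3 W_7-linkage classes:

[[1, 5, 8, 12, 13], [2, 3, 11], [4, 6, 7, 9, 10]]


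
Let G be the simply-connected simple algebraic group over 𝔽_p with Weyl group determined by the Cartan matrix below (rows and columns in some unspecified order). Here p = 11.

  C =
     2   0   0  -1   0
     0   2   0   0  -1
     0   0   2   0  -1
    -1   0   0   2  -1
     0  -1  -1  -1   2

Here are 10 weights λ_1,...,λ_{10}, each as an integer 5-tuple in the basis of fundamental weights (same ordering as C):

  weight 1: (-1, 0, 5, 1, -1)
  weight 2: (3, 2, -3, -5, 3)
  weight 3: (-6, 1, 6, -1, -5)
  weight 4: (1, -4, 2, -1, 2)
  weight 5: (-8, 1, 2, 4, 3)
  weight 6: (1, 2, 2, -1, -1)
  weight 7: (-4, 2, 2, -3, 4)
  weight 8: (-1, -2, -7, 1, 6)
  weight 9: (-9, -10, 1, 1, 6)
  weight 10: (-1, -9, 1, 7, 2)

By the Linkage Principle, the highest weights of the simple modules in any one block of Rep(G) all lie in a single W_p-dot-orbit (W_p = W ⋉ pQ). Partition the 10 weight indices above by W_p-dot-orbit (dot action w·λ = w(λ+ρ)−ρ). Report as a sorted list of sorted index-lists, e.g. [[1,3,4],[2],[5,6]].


Dynkin diagram of C (from the 8 off-diagonal −1 entries): D_5.

Alcove-folded reps (p=11, 10 weights, presented ϖ-order):

  [1] (0, 1, 6, 2, 0);  [2] (0, 1, 0, 2, 2);  [3] (0, 1, 0, 2, 2);  [4] (2, 3, 3, 0, 0);  [5] (0, 1, 0, 2, 2);  [6] (2, 3, 3, 0, 0);  [7] (2, 3, 3, 0, 0);  [8] (0, 1, 6, 2, 0);  [9] (0, 1, 6, 2, 0);  [10] (2, 3, 3, 0, 0)

Grouping the 10 weights by Ā_11-representative: 3 linkage classes.

[[1, 8, 9], [2, 3, 5], [4, 6, 7, 10]]


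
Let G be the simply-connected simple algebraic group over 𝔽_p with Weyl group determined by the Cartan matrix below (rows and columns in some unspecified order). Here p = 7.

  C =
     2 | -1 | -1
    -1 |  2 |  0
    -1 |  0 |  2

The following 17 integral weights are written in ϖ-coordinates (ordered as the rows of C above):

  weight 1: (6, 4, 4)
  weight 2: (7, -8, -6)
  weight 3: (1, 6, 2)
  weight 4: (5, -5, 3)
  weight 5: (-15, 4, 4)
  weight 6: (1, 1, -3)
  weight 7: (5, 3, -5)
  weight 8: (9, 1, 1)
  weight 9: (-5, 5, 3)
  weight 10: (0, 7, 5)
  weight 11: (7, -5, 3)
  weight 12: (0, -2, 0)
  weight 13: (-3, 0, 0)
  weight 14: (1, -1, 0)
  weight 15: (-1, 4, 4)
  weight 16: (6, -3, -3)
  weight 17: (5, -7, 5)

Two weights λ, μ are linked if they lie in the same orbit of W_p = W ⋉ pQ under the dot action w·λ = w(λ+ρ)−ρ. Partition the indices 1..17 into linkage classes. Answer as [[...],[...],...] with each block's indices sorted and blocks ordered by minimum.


Dynkin diagram of C (from the 4 off-diagonal −1 entries): A_3.

Folding the 17 weights λ_j+ρ into Ā_7 (reps in the given 3-coord order):

  [1] (3, 2, 2);  [2] (4, 2, 0);  [3] (0, 2, 2);  [4] (2, 1, 1);  [5] (0, 2, 2);  [6] (0, 2, 2);  [7] (2, 1, 1);  [8] (0, 2, 2);  [9] (4, 2, 0);  [10] (0, 1, 1);  [11] (2, 1, 1);  [12] (0, 1, 1);  [13] (0, 1, 1);  [14] (2, 0, 1);  [15] (0, 2, 2);  [16] (3, 2, 2);  [17] (0, 1, 1)

Partition of {1..17} into 6 W_7-dot-orbits:

[[1, 16], [2, 9], [3, 5, 6, 8, 15], [4, 7, 11], [10, 12, 13, 17], [14]]


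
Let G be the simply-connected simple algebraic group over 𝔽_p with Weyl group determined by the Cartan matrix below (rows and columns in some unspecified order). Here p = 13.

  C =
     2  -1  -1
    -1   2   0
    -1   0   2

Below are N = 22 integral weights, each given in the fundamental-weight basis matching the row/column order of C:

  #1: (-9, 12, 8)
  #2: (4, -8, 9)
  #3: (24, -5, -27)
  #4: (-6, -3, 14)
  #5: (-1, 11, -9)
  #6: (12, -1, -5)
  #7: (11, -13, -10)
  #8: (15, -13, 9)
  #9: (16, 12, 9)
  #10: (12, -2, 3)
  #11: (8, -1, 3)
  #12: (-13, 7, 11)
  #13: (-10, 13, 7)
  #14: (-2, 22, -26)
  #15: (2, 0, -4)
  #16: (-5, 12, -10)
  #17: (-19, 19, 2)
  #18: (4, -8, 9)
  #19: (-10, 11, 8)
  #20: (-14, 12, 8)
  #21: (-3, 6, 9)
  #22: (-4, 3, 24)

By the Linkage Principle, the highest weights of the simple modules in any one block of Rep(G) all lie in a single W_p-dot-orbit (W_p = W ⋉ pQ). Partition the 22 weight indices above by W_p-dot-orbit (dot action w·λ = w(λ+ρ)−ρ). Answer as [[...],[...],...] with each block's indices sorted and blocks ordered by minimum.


C ↔ A_3 under row/col permutation; |W(A_3)| = 24.

Ā_13 reps of the 22 weights (A_3, coords as presented):

    λ_1 → (8, 4, 0)
    λ_2 → (2, 3, 6)
    λ_3 → (8, 4, 0)
    λ_4 → (2, 3, 6)
    λ_5 → (8, 4, 0)
    λ_6 → (9, 0, 4)
    λ_7 → (9, 3, 0)
    λ_8 → (0, 1, 3)
    λ_9 → (9, 3, 0)
    λ_10 → (9, 3, 0)
    λ_11 → (9, 0, 4)
    λ_12 → (8, 4, 0)
    λ_13 → (8, 4, 0)
    λ_14 → (0, 1, 3)
    λ_15 → (0, 1, 3)
    λ_16 → (9, 0, 4)
    λ_17 → (2, 3, 6)
    λ_18 → (2, 3, 6)
    λ_19 → (9, 3, 0)
    λ_20 → (9, 0, 4)
    λ_21 → (2, 3, 6)
    λ_22 → (9, 3, 0)

These 22 weights hit 5 W_13-dot-orbits; sizes (5, 5, 4, 5, 3):

[[1, 3, 5, 12, 13], [2, 4, 17, 18, 21], [6, 11, 16, 20], [7, 9, 10, 19, 22], [8, 14, 15]]


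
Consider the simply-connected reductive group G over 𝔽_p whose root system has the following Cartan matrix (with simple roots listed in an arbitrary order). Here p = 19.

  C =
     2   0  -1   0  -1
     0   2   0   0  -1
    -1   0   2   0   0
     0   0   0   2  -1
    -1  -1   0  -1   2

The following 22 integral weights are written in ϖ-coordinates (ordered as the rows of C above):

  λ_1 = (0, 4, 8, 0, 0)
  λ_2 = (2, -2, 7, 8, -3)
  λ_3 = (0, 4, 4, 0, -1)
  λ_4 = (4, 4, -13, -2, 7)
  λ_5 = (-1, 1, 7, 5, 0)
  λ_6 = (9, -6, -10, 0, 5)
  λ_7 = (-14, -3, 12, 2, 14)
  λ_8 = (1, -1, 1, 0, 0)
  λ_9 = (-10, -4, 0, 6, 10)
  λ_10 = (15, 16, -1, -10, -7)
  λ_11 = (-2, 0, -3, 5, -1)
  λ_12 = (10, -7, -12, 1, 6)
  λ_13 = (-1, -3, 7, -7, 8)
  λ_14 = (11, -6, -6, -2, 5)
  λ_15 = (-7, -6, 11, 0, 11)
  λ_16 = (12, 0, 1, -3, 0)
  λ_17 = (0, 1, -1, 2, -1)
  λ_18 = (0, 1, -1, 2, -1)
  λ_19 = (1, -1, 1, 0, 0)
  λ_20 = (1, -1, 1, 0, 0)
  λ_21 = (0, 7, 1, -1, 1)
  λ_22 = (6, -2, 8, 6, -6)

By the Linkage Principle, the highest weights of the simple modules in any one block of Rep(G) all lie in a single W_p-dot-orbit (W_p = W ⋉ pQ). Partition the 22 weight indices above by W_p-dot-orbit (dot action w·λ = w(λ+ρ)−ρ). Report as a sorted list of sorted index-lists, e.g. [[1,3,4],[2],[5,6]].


Type D_5, rank 5, |W|=1920; reorder rows/cols to standard.

λ_j+ρ reflected into Ā_19 (⟨·,θ^∨⟩≤19); 5-tuples as given:

    [1] (1, 5, 9, 1, 1)
    [2] (0, 2, 8, 6, 1)
    [3] (1, 5, 5, 1, 0)
    [4] (1, 5, 5, 1, 0)
    [5] (0, 2, 8, 6, 1)
    [6] (1, 5, 9, 1, 1)
    [7] (1, 2, 0, 3, 0)
    [8] (2, 0, 2, 1, 1)
    [9] (0, 2, 8, 6, 1)
    [10] (0, 2, 8, 6, 1)
    [11] (1, 2, 0, 3, 0)
    [12] (1, 5, 9, 1, 1)
    [13] (0, 2, 8, 6, 1)
    [14] (1, 5, 5, 1, 0)
    [15] (1, 5, 5, 1, 0)
    [16] (2, 0, 2, 1, 1)
    [17] (1, 2, 0, 3, 0)
    [18] (1, 2, 0, 3, 0)
    [19] (2, 0, 2, 1, 1)
    [20] (2, 0, 2, 1, 1)
    [21] (1, 8, 2, 0, 2)
    [22] (1, 5, 9, 1, 1)

Linkage partition of the 22 weights (6 classes, p=19):

[[1, 6, 12, 22], [2, 5, 9, 10, 13], [3, 4, 14, 15], [7, 11, 17, 18], [8, 16, 19, 20], [21]]


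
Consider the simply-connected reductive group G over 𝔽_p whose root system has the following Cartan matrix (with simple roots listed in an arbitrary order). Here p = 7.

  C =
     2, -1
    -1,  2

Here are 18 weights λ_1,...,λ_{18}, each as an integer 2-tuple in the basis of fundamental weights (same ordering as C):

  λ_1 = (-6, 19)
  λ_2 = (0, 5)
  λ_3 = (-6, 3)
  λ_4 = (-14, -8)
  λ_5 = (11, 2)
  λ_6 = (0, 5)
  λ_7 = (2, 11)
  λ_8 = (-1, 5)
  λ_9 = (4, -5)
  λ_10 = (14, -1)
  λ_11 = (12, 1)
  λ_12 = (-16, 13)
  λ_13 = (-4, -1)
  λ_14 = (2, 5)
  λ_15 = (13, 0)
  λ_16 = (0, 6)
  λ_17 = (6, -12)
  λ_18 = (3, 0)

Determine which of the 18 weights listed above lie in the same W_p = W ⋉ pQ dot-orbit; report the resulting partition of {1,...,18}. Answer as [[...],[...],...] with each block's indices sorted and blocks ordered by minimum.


Type A_2, rank 2, |W|=6; reorder rows/cols to standard.

Each λ_j+ρ reduced to Ā_7; 2-tuples below use C's row order:

  λ_1 → (1, 5);  λ_2 → (1, 6);  λ_3 → (4, 1);  λ_4 → (0, 6);  λ_5 → (1, 4);  λ_6 → (1, 6);  λ_7 → (4, 1);  λ_8 → (0, 6);  λ_9 → (1, 4);  λ_10 → (0, 6);  λ_11 → (1, 5);  λ_12 → (1, 6);  λ_13 → (0, 3);  λ_14 → (1, 4);  λ_15 → (1, 6);  λ_16 → (0, 6);  λ_17 → (0, 3);  λ_18 → (4, 1)

Linkage partition of the 18 weights (6 classes, p=7):

[[1, 11], [2, 6, 12, 15], [3, 7, 18], [4, 8, 10, 16], [5, 9, 14], [13, 17]]


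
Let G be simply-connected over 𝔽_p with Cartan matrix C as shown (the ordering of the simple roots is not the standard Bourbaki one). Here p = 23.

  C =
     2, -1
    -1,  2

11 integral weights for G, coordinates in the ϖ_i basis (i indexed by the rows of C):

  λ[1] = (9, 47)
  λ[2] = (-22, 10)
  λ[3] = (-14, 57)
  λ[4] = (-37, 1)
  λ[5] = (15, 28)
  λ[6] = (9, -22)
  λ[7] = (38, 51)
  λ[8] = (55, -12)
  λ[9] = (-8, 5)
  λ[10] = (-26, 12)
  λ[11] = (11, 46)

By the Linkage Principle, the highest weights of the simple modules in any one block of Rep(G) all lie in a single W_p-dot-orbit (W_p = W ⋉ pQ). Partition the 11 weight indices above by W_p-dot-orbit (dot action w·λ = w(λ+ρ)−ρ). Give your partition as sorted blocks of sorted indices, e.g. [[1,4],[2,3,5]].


Dynkin diagram of C (from the 2 off-diagonal −1 entries): A_2.

Ā_23 reps of the 11 weights (A_2, coords as presented):

  1: (11, 10)
  2: (11, 10)
  3: (10, 12)
  4: (11, 10)
  5: (6, 1)
  6: (11, 10)
  7: (6, 1)
  8: (10, 12)
  9: (6, 1)
  10: (11, 10)
  11: (10, 12)

These 11 weights hit 3 W_23-dot-orbits; sizes (5, 3, 3):

[[1, 2, 4, 6, 10], [3, 8, 11], [5, 7, 9]]


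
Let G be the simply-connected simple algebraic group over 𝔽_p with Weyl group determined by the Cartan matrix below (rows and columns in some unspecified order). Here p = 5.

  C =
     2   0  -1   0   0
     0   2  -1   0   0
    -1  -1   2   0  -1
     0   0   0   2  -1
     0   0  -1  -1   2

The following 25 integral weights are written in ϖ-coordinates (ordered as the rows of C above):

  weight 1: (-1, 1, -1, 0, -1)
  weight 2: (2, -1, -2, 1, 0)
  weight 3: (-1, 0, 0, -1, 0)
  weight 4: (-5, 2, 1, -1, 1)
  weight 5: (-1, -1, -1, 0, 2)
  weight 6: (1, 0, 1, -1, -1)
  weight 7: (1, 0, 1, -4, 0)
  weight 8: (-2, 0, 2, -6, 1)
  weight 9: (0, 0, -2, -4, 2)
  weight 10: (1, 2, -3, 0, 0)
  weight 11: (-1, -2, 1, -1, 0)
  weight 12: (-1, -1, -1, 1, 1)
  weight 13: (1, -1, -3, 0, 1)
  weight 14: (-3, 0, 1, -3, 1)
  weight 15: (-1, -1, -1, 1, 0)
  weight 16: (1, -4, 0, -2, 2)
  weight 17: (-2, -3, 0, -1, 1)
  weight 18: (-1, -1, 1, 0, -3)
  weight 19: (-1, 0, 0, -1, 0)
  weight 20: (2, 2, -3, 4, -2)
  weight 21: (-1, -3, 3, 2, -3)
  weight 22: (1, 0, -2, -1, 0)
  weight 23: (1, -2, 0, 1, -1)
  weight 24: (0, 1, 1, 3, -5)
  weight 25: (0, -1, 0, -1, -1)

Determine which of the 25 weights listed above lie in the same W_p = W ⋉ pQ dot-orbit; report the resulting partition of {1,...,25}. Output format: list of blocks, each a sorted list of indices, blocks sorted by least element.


Cartan matrix: type D_5 (|W|=1920); un-permuting the 5 rows.

Folding the 25 weights λ_j+ρ into Ā_5 (reps in the given 5-coord order):

  [1] (0, 2, 0, 1, 0) · [2] (2, 1, 0, 2, 0) · [3] (0, 1, 1, 0, 1) · [4] (2, 1, 0, 2, 0) · [5] (0, 0, 0, 1, 1) · [6] (2, 1, 0, 2, 0) · [7] (1, 0, 1, 0, 0) · [8] (0, 0, 0, 1, 1) · [9] (0, 0, 0, 2, 1) · [10] (0, 1, 1, 0, 1) · [11] (0, 1, 1, 0, 1) · [12] (0, 0, 0, 2, 1) · [13] (0, 2, 0, 1, 0) · [14] (2, 1, 0, 2, 0) · [15] (0, 0, 0, 2, 1) · [16] (0, 1, 1, 0, 1) · [17] (1, 0, 1, 0, 0) · [18] (0, 0, 0, 1, 1) · [19] (0, 1, 1, 0, 1) · [20] (0, 0, 0, 1, 1) · [21] (0, 2, 0, 1, 0) · [22] (1, 0, 1, 0, 0) · [23] (2, 1, 0, 2, 0) · [24] (1, 0, 1, 0, 0) · [25] (1, 0, 1, 0, 0)

The 25 indices split into 6 linkage classes (same alcove rep ⇔ same W_5-dot-orbit):

[[1, 13, 21], [2, 4, 6, 14, 23], [3, 10, 11, 16, 19], [5, 8, 18, 20], [7, 17, 22, 24, 25], [9, 12, 15]]


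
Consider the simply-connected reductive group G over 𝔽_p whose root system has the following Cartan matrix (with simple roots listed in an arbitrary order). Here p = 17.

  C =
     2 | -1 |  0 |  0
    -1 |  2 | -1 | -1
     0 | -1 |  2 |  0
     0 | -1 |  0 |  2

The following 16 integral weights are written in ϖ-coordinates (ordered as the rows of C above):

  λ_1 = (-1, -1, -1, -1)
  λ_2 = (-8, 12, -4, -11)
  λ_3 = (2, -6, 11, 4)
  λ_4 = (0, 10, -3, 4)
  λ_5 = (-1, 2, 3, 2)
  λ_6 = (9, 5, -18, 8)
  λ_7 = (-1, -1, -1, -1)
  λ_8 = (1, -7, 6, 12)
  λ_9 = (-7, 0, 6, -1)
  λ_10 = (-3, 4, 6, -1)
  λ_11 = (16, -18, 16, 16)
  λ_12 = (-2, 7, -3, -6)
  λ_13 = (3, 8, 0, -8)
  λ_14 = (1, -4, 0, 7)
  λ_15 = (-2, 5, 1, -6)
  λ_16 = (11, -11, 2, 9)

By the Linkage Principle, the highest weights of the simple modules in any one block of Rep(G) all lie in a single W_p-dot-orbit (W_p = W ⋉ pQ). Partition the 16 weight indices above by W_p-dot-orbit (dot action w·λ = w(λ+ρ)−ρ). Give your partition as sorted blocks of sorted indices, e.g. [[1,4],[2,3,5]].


C ↔ D_4 under row/col permutation; |W(D_4)| = 192.

Folding the 16 weights λ_j+ρ into Ā_17 (reps in the given 4-coord order):

  1: (0, 0, 0, 0);  2: (0, 3, 4, 3);  3: (2, 3, 7, 0);  4: (1, 0, 2, 5);  5: (0, 3, 4, 3);  6: (1, 0, 6, 2);  7: (0, 0, 0, 0);  8: (4, 2, 1, 7);  9: (1, 0, 2, 5);  10: (2, 3, 7, 0);  11: (0, 0, 0, 0);  12: (1, 0, 2, 5);  13: (4, 2, 1, 7);  14: (1, 0, 2, 5);  15: (1, 0, 2, 5);  16: (2, 3, 7, 0)

6 distinct reps among the 16 weights ⇒ 6 W_17-linkage classes:

[[1, 7, 11], [2, 5], [3, 10, 16], [4, 9, 12, 14, 15], [6], [8, 13]]


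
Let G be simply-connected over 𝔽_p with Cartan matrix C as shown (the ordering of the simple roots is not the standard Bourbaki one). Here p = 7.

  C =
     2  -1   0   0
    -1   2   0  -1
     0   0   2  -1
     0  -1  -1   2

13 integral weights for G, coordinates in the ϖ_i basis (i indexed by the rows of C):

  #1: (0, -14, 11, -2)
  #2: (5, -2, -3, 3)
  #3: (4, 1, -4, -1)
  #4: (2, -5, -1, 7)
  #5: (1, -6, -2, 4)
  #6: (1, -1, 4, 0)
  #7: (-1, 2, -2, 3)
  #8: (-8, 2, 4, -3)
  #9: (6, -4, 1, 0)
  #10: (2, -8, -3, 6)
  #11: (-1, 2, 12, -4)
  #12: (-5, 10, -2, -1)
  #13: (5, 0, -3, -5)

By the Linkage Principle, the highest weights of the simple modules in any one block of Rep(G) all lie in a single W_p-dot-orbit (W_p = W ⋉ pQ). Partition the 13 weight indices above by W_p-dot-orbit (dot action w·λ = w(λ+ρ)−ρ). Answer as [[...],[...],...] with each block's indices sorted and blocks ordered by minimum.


Root system A_4: the 4×4 matrix C matches after relabeling.

Folding the 13 weights λ_j+ρ into Ā_7 (reps in the given 4-coord order):

  [1] (1, 0, 4, 1);  [2] (3, 1, 0, 1);  [3] (4, 1, 0, 2);  [4] (0, 3, 1, 3);  [5] (3, 1, 0, 1);  [6] (1, 0, 4, 1);  [7] (0, 3, 1, 3);  [8] (1, 2, 1, 3);  [9] (4, 1, 0, 2);  [10] (4, 1, 0, 2);  [11] (0, 3, 1, 3);  [12] (0, 3, 1, 3);  [13] (1, 2, 1, 3)

These 13 weights hit 5 W_7-dot-orbits; sizes (2, 2, 3, 4, 2):

[[1, 6], [2, 5], [3, 9, 10], [4, 7, 11, 12], [8, 13]]


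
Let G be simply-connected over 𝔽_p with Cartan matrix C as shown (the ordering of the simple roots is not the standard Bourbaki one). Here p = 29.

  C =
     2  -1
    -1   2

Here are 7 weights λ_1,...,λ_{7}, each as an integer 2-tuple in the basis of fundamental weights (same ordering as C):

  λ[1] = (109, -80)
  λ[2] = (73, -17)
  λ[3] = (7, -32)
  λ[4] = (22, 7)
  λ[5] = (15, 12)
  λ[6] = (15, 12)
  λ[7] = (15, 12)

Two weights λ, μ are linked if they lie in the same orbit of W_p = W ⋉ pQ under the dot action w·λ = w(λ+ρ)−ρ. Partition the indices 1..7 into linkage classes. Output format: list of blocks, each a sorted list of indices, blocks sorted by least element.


Type A_2, rank 2, |W|=6; reorder rows/cols to standard.

λ_j+ρ reflected into Ā_29 (⟨·,θ^∨⟩≤29); 2-tuples as given:

    λ_1+ρ ↦ (21, 6)
    λ_2+ρ ↦ (16, 13)
    λ_3+ρ ↦ (21, 6)
    λ_4+ρ ↦ (21, 6)
    λ_5+ρ ↦ (16, 13)
    λ_6+ρ ↦ (16, 13)
    λ_7+ρ ↦ (16, 13)

The 7 indices split into 2 linkage classes (same alcove rep ⇔ same W_29-dot-orbit):

[[1, 3, 4], [2, 5, 6, 7]]


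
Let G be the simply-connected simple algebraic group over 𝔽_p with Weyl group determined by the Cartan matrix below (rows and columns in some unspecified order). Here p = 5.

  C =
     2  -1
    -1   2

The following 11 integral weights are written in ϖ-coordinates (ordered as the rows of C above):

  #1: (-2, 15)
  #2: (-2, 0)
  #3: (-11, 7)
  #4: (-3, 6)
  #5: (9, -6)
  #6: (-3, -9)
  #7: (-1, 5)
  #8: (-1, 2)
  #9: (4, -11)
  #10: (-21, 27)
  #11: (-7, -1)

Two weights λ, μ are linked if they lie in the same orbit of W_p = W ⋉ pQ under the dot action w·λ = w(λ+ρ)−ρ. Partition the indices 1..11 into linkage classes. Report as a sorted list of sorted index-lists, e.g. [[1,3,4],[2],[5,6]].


Dynkin diagram of C (from the 2 off-diagonal −1 entries): A_2.

Ā_5 reps of the 11 weights (A_2, coords as presented):

  [1] (1, 0) · [2] (1, 0) · [3] (0, 3) · [4] (0, 3) · [5] (0, 0) · [6] (0, 3) · [7] (1, 4) · [8] (0, 3) · [9] (0, 0) · [10] (0, 3) · [11] (1, 4)

4 distinct reps among the 11 weights ⇒ 4 W_5-linkage classes:

[[1, 2], [3, 4, 6, 8, 10], [5, 9], [7, 11]]
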